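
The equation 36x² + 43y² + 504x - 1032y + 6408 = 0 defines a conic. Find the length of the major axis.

Collect terms: 36(x² + 14x) + 43(y² - 24y) = -6408
Complete the square: 36(x + 7)² + 43(y - 12)² = -6408 + 1764 + 6192 = 1548
Divide by 1548: (x + 7)²/43 + (y - 12)²/36 = 1
Ellipse, center (-7, 12), major axis horizontal; a² = 43, b² = 36.
a² = 43 so a = √43; the major axis has length 2a = 2√43.

2√43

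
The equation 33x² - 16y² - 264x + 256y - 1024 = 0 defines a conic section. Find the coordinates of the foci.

(-3, 8) and (11, 8)

Collect terms: 33(x² - 8x) -16(y² - 16y) = 1024
33(x - 4)² -16(y - 8)² = 1024 + 528 - 1024 = 528
Divide through by 528 to get (x - 4)²/16 - (y - 8)²/33 = 1.
Hyperbola, center (4, 8), transverse axis horizontal; a² = 16, b² = 33.
c² = a² + b² = 16 + 33 = 49, so c = 7.
Foci lie on the horizontal axis through the center: (h ± c, k).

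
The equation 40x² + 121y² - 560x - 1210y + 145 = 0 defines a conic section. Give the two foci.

(-2, 5) and (16, 5)

40(x² - 14x) + 121(y² - 10y) = -145
Completing the square gives 40(x - 7)² + 121(y - 5)² = -145 + 1960 + 3025 = 4840.
Divide by 4840: (x - 7)²/121 + (y - 5)²/40 = 1
Ellipse, center (7, 5), major axis horizontal; a² = 121, b² = 40.
c² = a² - b² = 121 - 40 = 81, so c = 9.
Foci lie on the horizontal axis through the center: (h ± c, k).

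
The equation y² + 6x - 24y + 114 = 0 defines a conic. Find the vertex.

(5, 12)

Only y is squared. Complete the square in y: (y - 12)² = -6(x - 5).
Vertex (5, 12); 4p = -6 so p = -3/2. Opens left.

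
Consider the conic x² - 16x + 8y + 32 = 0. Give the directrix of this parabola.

Only x is squared. Complete the square in x: (x - 8)² = -8(y - 4).
Vertex (8, 4); 4p = -8 so p = -2. Opens down.
Directrix is the horizontal line y = k − p = 4 − (-2) = 6.

y = 6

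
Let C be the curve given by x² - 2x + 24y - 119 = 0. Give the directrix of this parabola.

Only x is squared. Complete the square in x: (x - 1)² = -24(y - 5).
Vertex (1, 5); 4p = -24 so p = -6. Opens down.
Directrix is the horizontal line y = k − p = 5 − (-6) = 11.

y = 11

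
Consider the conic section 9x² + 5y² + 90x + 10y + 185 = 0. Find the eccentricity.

Rearranging, 9(x² + 10x) + 5(y² + 2y) = -185.
9(x + 5)² + 5(y + 1)² = -185 + 225 + 5 = 45
Dividing both sides by 45: (x + 5)²/5 + (y + 1)²/9 = 1
Ellipse, center (-5, -1), major axis vertical; a² = 9, b² = 5.
c² = a² - b² = 4, so c = 2.
e = c/a = 2/3.

e = 2/3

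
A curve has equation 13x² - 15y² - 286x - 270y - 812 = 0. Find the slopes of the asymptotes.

13(x² - 22x) -15(y² + 18y) = 812
Complete the square in x and y: 13(x - 11)² -15(y + 9)² = 812 + 1573 - 1215 = 1170
Divide through by 1170 to get (x - 11)²/90 - (y + 9)²/78 = 1.
Hyperbola, center (11, -9), transverse axis horizontal; a² = 90, b² = 78.
For a horizontal hyperbola the asymptotes have slope ±b/a.
Here that is ±√78/3√10 = ±√195/15.

√195/15 and -√195/15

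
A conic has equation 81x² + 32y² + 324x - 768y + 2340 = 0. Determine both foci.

(-2, 5) and (-2, 19)

Group: 81(x² + 4x) + 32(y² - 24y) = -2340
Complete the square in x and y: 81(x + 2)² + 32(y - 12)² = -2340 + 324 + 4608 = 2592
Dividing both sides by 2592: (x + 2)²/32 + (y - 12)²/81 = 1
Ellipse, center (-2, 12), major axis vertical; a² = 81, b² = 32.
c² = a² - b² = 81 - 32 = 49, so c = 7.
Foci lie on the vertical axis through the center: (h, k ± c).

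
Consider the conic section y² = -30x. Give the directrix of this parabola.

x = 15/2

Vertex (0, 0); 4p = -30 so p = -15/2. Opens left.
Directrix is the vertical line x = h − p = 0 − (-15/2) = 15/2.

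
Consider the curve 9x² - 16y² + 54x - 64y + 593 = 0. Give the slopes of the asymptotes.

Collect terms: 9(x² + 6x) -16(y² + 4y) = -593
9(x + 3)² -16(y + 2)² = -593 + 81 - 64 = -576
Divide by -576: (y + 2)²/36 - (x + 3)²/64 = 1
Hyperbola, center (-3, -2), transverse axis vertical; a² = 36, b² = 64.
For a vertical hyperbola the asymptotes have slope ±a/b.
Here that is ±6/8 = ±3/4.

3/4 and -3/4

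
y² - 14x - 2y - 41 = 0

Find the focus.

Only y is squared. Complete the square in y: (y - 1)² = 14(x + 3).
Vertex (-3, 1); 4p = 14 so p = 7/2. Opens right.
Focus is p units from the vertex along the axis: (h + p, k).

(1/2, 1)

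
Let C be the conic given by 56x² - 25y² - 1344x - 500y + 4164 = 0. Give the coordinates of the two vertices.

Group the x- and y-terms: 56(x² - 24x) -25(y² + 20y) = -4164
Complete the square in x and y: 56(x - 12)² -25(y + 10)² = -4164 + 8064 - 2500 = 1400
Divide through by 1400 to get (x - 12)²/25 - (y + 10)²/56 = 1.
Hyperbola, center (12, -10), transverse axis horizontal; a² = 25, b² = 56.
a = 5. Vertices at (h ± a, k).

(7, -10) and (17, -10)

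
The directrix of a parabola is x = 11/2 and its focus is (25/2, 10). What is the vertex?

The vertex is the midpoint between the focus and the directrix along the axis of symmetry.
Axis is horizontal (directrix is vertical). Vertex x-coordinate = (25/2 + 11/2)/2 = 9; y-coordinate = 10.

(9, 10)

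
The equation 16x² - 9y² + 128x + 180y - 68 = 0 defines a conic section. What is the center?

(-4, 10)

16(x² + 8x) -9(y² - 20y) = 68
Complete the square: 16(x + 4)² -9(y - 10)² = 68 + 256 - 900 = -576
Divide by -576: (y - 10)²/64 - (x + 4)²/36 = 1
Hyperbola with center (-4, 10).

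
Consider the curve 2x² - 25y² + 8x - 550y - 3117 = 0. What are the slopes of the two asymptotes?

√2/5 and -√2/5

Collect terms: 2(x² + 4x) -25(y² + 22y) = 3117
2(x + 2)² -25(y + 11)² = 3117 + 8 - 3025 = 100
Divide by 100: (x + 2)²/50 - (y + 11)²/4 = 1
Hyperbola, center (-2, -11), transverse axis horizontal; a² = 50, b² = 4.
For a horizontal hyperbola the asymptotes have slope ±b/a.
Here that is ±2/5√2 = ±√2/5.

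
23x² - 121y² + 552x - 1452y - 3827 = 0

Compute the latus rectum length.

23(x² + 24x) -121(y² + 12y) = 3827
Completing the square gives 23(x + 12)² -121(y + 6)² = 3827 + 3312 - 4356 = 2783.
Divide by 2783: (x + 12)²/121 - (y + 6)²/23 = 1
Hyperbola, center (-12, -6), transverse axis horizontal; a² = 121, b² = 23.
Latus rectum length = 2b²/a = 2·23/11 = 46/11.

46/11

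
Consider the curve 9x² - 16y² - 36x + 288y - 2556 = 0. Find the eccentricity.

Group the x- and y-terms: 9(x² - 4x) -16(y² - 18y) = 2556
Completing the square gives 9(x - 2)² -16(y - 9)² = 2556 + 36 - 1296 = 1296.
Dividing both sides by 1296: (x - 2)²/144 - (y - 9)²/81 = 1
Hyperbola, center (2, 9), transverse axis horizontal; a² = 144, b² = 81.
c² = a² + b² = 225, so c = 15.
e = c/a = 15/12 = 5/4.

e = 5/4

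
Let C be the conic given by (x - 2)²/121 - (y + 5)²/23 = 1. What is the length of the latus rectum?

Center (2, -5). The positive term is the x-term, so the transverse axis is horizontal; a² = 121, b² = 23.
Latus rectum length = 2b²/a = 2·23/11 = 46/11.

46/11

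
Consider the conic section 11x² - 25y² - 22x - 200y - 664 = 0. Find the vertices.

(-4, -4) and (6, -4)

Group the x- and y-terms: 11(x² - 2x) -25(y² + 8y) = 664
11(x - 1)² -25(y + 4)² = 664 + 11 - 400 = 275
Dividing both sides by 275: (x - 1)²/25 - (y + 4)²/11 = 1
Hyperbola, center (1, -4), transverse axis horizontal; a² = 25, b² = 11.
a = 5. Vertices at (h ± a, k).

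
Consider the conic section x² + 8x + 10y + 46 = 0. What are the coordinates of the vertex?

Only x is squared. Complete the square in x: (x + 4)² = -10(y + 3).
Vertex (-4, -3); 4p = -10 so p = -5/2. Opens down.

(-4, -3)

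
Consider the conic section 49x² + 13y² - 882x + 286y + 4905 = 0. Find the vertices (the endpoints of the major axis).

(9, -18) and (9, -4)

Group: 49(x² - 18x) + 13(y² + 22y) = -4905
Completing the square gives 49(x - 9)² + 13(y + 11)² = -4905 + 3969 + 1573 = 637.
Dividing both sides by 637: (x - 9)²/13 + (y + 11)²/49 = 1
Ellipse, center (9, -11), major axis vertical; a² = 49, b² = 13.
a = 7. Vertices at (h, k ± a).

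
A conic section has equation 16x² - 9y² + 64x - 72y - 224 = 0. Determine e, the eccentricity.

Collect terms: 16(x² + 4x) -9(y² + 8y) = 224
Complete the square in x and y: 16(x + 2)² -9(y + 4)² = 224 + 64 - 144 = 144
Divide through by 144 to get (x + 2)²/9 - (y + 4)²/16 = 1.
Hyperbola, center (-2, -4), transverse axis horizontal; a² = 9, b² = 16.
c² = a² + b² = 25, so c = 5.
e = c/a = 5/3.

e = 5/3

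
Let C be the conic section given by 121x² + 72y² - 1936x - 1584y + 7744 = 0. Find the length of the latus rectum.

144/11

Group the x- and y-terms: 121(x² - 16x) + 72(y² - 22y) = -7744
Complete the square in x and y: 121(x - 8)² + 72(y - 11)² = -7744 + 7744 + 8712 = 8712
Divide through by 8712 to get (x - 8)²/72 + (y - 11)²/121 = 1.
Ellipse, center (8, 11), major axis vertical; a² = 121, b² = 72.
Latus rectum length = 2b²/a = 2·72/11 = 144/11.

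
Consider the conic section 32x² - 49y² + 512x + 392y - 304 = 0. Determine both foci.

(-17, 4) and (1, 4)

Group the x- and y-terms: 32(x² + 16x) -49(y² - 8y) = 304
Complete the square in x and y: 32(x + 8)² -49(y - 4)² = 304 + 2048 - 784 = 1568
Dividing both sides by 1568: (x + 8)²/49 - (y - 4)²/32 = 1
Hyperbola, center (-8, 4), transverse axis horizontal; a² = 49, b² = 32.
c² = a² + b² = 49 + 32 = 81, so c = 9.
Foci lie on the horizontal axis through the center: (h ± c, k).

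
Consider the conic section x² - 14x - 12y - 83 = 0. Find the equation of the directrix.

y = -14

Only x is squared. Complete the square in x: (x - 7)² = 12(y + 11).
Vertex (7, -11); 4p = 12 so p = 3. Opens up.
Directrix is the horizontal line y = k − p = -11 − (3) = -14.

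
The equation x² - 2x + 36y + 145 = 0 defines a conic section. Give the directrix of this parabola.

y = 5

Only x is squared. Complete the square in x: (x - 1)² = -36(y + 4).
Vertex (1, -4); 4p = -36 so p = -9. Opens down.
Directrix is the horizontal line y = k − p = -4 − (-9) = 5.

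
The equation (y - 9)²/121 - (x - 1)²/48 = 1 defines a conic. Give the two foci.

(1, -4) and (1, 22)

Center (1, 9). The positive term is the y-term, so the transverse axis is vertical; a² = 121, b² = 48.
c² = a² + b² = 121 + 48 = 169, so c = 13.
Foci lie on the vertical axis through the center: (h, k ± c).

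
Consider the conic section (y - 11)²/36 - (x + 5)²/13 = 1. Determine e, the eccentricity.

Center (-5, 11). The positive term is the y-term, so the transverse axis is vertical; a² = 36, b² = 13.
c² = a² + b² = 49, so c = 7.
e = c/a = 7/6.

e = 7/6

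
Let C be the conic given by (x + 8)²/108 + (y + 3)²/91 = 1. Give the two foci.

(-8 - √17, -3) and (-8 + √17, -3)

Center (-8, -3). The larger denominator 108 sits under the x-term, so the major axis is horizontal; a² = 108, b² = 91.
c² = a² - b² = 108 - 91 = 17, so c = √17.
Foci lie on the horizontal axis through the center: (h ± c, k).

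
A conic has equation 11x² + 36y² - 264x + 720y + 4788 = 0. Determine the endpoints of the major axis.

(6, -10) and (18, -10)

Collect terms: 11(x² - 24x) + 36(y² + 20y) = -4788
Complete the square in x and y: 11(x - 12)² + 36(y + 10)² = -4788 + 1584 + 3600 = 396
Divide through by 396 to get (x - 12)²/36 + (y + 10)²/11 = 1.
Ellipse, center (12, -10), major axis horizontal; a² = 36, b² = 11.
a = 6. Vertices at (h ± a, k).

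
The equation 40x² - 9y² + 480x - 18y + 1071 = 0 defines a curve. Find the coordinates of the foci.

(-13, -1) and (1, -1)

40(x² + 12x) -9(y² + 2y) = -1071
Completing the square gives 40(x + 6)² -9(y + 1)² = -1071 + 1440 - 9 = 360.
Dividing both sides by 360: (x + 6)²/9 - (y + 1)²/40 = 1
Hyperbola, center (-6, -1), transverse axis horizontal; a² = 9, b² = 40.
c² = a² + b² = 9 + 40 = 49, so c = 7.
Foci lie on the horizontal axis through the center: (h ± c, k).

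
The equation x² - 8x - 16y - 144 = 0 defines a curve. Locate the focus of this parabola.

(4, -6)

Only x is squared. Complete the square in x: (x - 4)² = 16(y + 10).
Vertex (4, -10); 4p = 16 so p = 4. Opens up.
Focus is p units from the vertex along the axis: (h, k + p).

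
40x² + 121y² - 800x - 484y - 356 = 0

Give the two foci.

Collect terms: 40(x² - 20x) + 121(y² - 4y) = 356
Complete the square: 40(x - 10)² + 121(y - 2)² = 356 + 4000 + 484 = 4840
Dividing both sides by 4840: (x - 10)²/121 + (y - 2)²/40 = 1
Ellipse, center (10, 2), major axis horizontal; a² = 121, b² = 40.
c² = a² - b² = 121 - 40 = 81, so c = 9.
Foci lie on the horizontal axis through the center: (h ± c, k).

(1, 2) and (19, 2)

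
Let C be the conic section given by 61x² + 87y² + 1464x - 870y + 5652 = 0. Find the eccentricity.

Collect terms: 61(x² + 24x) + 87(y² - 10y) = -5652
Completing the square gives 61(x + 12)² + 87(y - 5)² = -5652 + 8784 + 2175 = 5307.
Divide through by 5307 to get (x + 12)²/87 + (y - 5)²/61 = 1.
Ellipse, center (-12, 5), major axis horizontal; a² = 87, b² = 61.
c² = a² - b² = 26, so c = √26.
e = c/a = √26/√87 = √2262/87.

e = √2262/87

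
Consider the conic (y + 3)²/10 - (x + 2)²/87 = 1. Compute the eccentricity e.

e = √970/10

Center (-2, -3). The positive term is the y-term, so the transverse axis is vertical; a² = 10, b² = 87.
c² = a² + b² = 97, so c = √97.
e = c/a = √97/√10 = √970/10.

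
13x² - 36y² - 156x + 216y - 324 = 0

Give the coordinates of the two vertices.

(0, 3) and (12, 3)

13(x² - 12x) -36(y² - 6y) = 324
13(x - 6)² -36(y - 3)² = 324 + 468 - 324 = 468
Divide through by 468 to get (x - 6)²/36 - (y - 3)²/13 = 1.
Hyperbola, center (6, 3), transverse axis horizontal; a² = 36, b² = 13.
a = 6. Vertices at (h ± a, k).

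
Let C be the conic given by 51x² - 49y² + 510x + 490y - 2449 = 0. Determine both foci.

(-15, 5) and (5, 5)

Group: 51(x² + 10x) -49(y² - 10y) = 2449
Completing the square gives 51(x + 5)² -49(y - 5)² = 2449 + 1275 - 1225 = 2499.
Dividing both sides by 2499: (x + 5)²/49 - (y - 5)²/51 = 1
Hyperbola, center (-5, 5), transverse axis horizontal; a² = 49, b² = 51.
c² = a² + b² = 49 + 51 = 100, so c = 10.
Foci lie on the horizontal axis through the center: (h ± c, k).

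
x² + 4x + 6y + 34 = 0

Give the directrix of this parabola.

y = -7/2

Only x is squared. Complete the square in x: (x + 2)² = -6(y + 5).
Vertex (-2, -5); 4p = -6 so p = -3/2. Opens down.
Directrix is the horizontal line y = k − p = -5 − (-3/2) = -7/2.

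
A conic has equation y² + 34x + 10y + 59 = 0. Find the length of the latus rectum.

34

Only y is squared. Complete the square in y: (y + 5)² = -34(x + 1).
Vertex (-1, -5); 4p = -34 so p = -17/2. Opens left.
Latus rectum length = |4p| = 34.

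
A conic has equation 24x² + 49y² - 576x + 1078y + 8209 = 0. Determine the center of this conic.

(12, -11)

Group: 24(x² - 24x) + 49(y² + 22y) = -8209
24(x - 12)² + 49(y + 11)² = -8209 + 3456 + 5929 = 1176
Dividing both sides by 1176: (x - 12)²/49 + (y + 11)²/24 = 1
Ellipse with center (12, -11).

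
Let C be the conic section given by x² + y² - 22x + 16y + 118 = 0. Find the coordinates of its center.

Collect terms: (x² - 22x) + (y² + 16y) = -118
Complete the square: (x - 11)² + (y + 8)² = -118 + 121 + 64 = 67
So (x - 11)² + (y + 8)² = 67.
Circle centered at (11, -8) with r² = 67.

(11, -8)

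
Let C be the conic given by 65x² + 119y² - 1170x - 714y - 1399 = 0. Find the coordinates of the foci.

(9 - 3√6, 3) and (9 + 3√6, 3)

Collect terms: 65(x² - 18x) + 119(y² - 6y) = 1399
Complete the square in x and y: 65(x - 9)² + 119(y - 3)² = 1399 + 5265 + 1071 = 7735
Divide through by 7735 to get (x - 9)²/119 + (y - 3)²/65 = 1.
Ellipse, center (9, 3), major axis horizontal; a² = 119, b² = 65.
c² = a² - b² = 119 - 65 = 54, so c = 3√6.
Foci lie on the horizontal axis through the center: (h ± c, k).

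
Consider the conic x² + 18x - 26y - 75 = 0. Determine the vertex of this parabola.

(-9, -6)

Only x is squared. Complete the square in x: (x + 9)² = 26(y + 6).
Vertex (-9, -6); 4p = 26 so p = 13/2. Opens up.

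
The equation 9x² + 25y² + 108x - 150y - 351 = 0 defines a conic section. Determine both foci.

(-14, 3) and (2, 3)

Collect terms: 9(x² + 12x) + 25(y² - 6y) = 351
Complete the square in x and y: 9(x + 6)² + 25(y - 3)² = 351 + 324 + 225 = 900
Divide by 900: (x + 6)²/100 + (y - 3)²/36 = 1
Ellipse, center (-6, 3), major axis horizontal; a² = 100, b² = 36.
c² = a² - b² = 100 - 36 = 64, so c = 8.
Foci lie on the horizontal axis through the center: (h ± c, k).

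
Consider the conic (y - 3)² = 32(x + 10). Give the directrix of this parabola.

x = -18

Vertex (-10, 3); 4p = 32 so p = 8. Opens right.
Directrix is the vertical line x = h − p = -10 − (8) = -18.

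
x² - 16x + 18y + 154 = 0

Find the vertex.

Only x is squared. Complete the square in x: (x - 8)² = -18(y + 5).
Vertex (8, -5); 4p = -18 so p = -9/2. Opens down.

(8, -5)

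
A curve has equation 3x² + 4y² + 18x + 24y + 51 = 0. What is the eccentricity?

Group the x- and y-terms: 3(x² + 6x) + 4(y² + 6y) = -51
3(x + 3)² + 4(y + 3)² = -51 + 27 + 36 = 12
Divide by 12: (x + 3)²/4 + (y + 3)²/3 = 1
Ellipse, center (-3, -3), major axis horizontal; a² = 4, b² = 3.
c² = a² - b² = 1, so c = 1.
e = c/a = 1/2.

e = 1/2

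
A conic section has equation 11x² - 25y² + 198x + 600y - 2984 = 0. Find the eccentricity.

Group: 11(x² + 18x) -25(y² - 24y) = 2984
Completing the square gives 11(x + 9)² -25(y - 12)² = 2984 + 891 - 3600 = 275.
Divide by 275: (x + 9)²/25 - (y - 12)²/11 = 1
Hyperbola, center (-9, 12), transverse axis horizontal; a² = 25, b² = 11.
c² = a² + b² = 36, so c = 6.
e = c/a = 6/5.

e = 6/5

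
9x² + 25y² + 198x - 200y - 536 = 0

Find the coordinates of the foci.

(-23, 4) and (1, 4)

Collect terms: 9(x² + 22x) + 25(y² - 8y) = 536
Complete the square in x and y: 9(x + 11)² + 25(y - 4)² = 536 + 1089 + 400 = 2025
Divide through by 2025 to get (x + 11)²/225 + (y - 4)²/81 = 1.
Ellipse, center (-11, 4), major axis horizontal; a² = 225, b² = 81.
c² = a² - b² = 225 - 81 = 144, so c = 12.
Foci lie on the horizontal axis through the center: (h ± c, k).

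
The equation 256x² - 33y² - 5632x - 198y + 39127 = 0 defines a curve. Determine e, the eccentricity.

Group the x- and y-terms: 256(x² - 22x) -33(y² + 6y) = -39127
256(x - 11)² -33(y + 3)² = -39127 + 30976 - 297 = -8448
Divide through by -8448 to get (y + 3)²/256 - (x - 11)²/33 = 1.
Hyperbola, center (11, -3), transverse axis vertical; a² = 256, b² = 33.
c² = a² + b² = 289, so c = 17.
e = c/a = 17/16.

e = 17/16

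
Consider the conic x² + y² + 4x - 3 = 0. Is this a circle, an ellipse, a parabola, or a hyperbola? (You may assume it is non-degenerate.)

circle

No xy term. Coefficients of x² and y² are A = 1, C = 1.
A = C (same sign) ⇒ circle.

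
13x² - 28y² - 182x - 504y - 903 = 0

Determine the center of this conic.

Collect terms: 13(x² - 14x) -28(y² + 18y) = 903
13(x - 7)² -28(y + 9)² = 903 + 637 - 2268 = -728
Dividing both sides by -728: (y + 9)²/26 - (x - 7)²/56 = 1
Hyperbola with center (7, -9).

(7, -9)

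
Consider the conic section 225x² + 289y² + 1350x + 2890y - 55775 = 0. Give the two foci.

Group the x- and y-terms: 225(x² + 6x) + 289(y² + 10y) = 55775
Completing the square gives 225(x + 3)² + 289(y + 5)² = 55775 + 2025 + 7225 = 65025.
Dividing both sides by 65025: (x + 3)²/289 + (y + 5)²/225 = 1
Ellipse, center (-3, -5), major axis horizontal; a² = 289, b² = 225.
c² = a² - b² = 289 - 225 = 64, so c = 8.
Foci lie on the horizontal axis through the center: (h ± c, k).

(-11, -5) and (5, -5)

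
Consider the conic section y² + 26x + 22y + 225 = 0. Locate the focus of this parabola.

Only y is squared. Complete the square in y: (y + 11)² = -26(x + 4).
Vertex (-4, -11); 4p = -26 so p = -13/2. Opens left.
Focus is p units from the vertex along the axis: (h + p, k).

(-21/2, -11)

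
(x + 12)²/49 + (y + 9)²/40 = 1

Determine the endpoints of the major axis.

Center (-12, -9). The larger denominator 49 sits under the x-term, so the major axis is horizontal; a² = 49, b² = 40.
a = 7. Vertices at (h ± a, k).

(-19, -9) and (-5, -9)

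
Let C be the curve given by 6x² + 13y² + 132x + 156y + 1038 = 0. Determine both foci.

Collect terms: 6(x² + 22x) + 13(y² + 12y) = -1038
Complete the square in x and y: 6(x + 11)² + 13(y + 6)² = -1038 + 726 + 468 = 156
Dividing both sides by 156: (x + 11)²/26 + (y + 6)²/12 = 1
Ellipse, center (-11, -6), major axis horizontal; a² = 26, b² = 12.
c² = a² - b² = 26 - 12 = 14, so c = √14.
Foci lie on the horizontal axis through the center: (h ± c, k).

(-11 - √14, -6) and (-11 + √14, -6)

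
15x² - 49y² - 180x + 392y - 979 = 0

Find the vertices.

(-1, 4) and (13, 4)

Group: 15(x² - 12x) -49(y² - 8y) = 979
Completing the square gives 15(x - 6)² -49(y - 4)² = 979 + 540 - 784 = 735.
Divide through by 735 to get (x - 6)²/49 - (y - 4)²/15 = 1.
Hyperbola, center (6, 4), transverse axis horizontal; a² = 49, b² = 15.
a = 7. Vertices at (h ± a, k).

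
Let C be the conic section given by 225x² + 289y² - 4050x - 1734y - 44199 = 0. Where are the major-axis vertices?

Collect terms: 225(x² - 18x) + 289(y² - 6y) = 44199
Complete the square in x and y: 225(x - 9)² + 289(y - 3)² = 44199 + 18225 + 2601 = 65025
Divide through by 65025 to get (x - 9)²/289 + (y - 3)²/225 = 1.
Ellipse, center (9, 3), major axis horizontal; a² = 289, b² = 225.
a = 17. Vertices at (h ± a, k).

(-8, 3) and (26, 3)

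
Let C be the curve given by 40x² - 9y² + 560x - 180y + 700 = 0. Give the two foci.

(-14, -10) and (0, -10)

Group: 40(x² + 14x) -9(y² + 20y) = -700
Complete the square in x and y: 40(x + 7)² -9(y + 10)² = -700 + 1960 - 900 = 360
Divide by 360: (x + 7)²/9 - (y + 10)²/40 = 1
Hyperbola, center (-7, -10), transverse axis horizontal; a² = 9, b² = 40.
c² = a² + b² = 9 + 40 = 49, so c = 7.
Foci lie on the horizontal axis through the center: (h ± c, k).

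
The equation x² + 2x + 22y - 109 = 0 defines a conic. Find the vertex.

Only x is squared. Complete the square in x: (x + 1)² = -22(y - 5).
Vertex (-1, 5); 4p = -22 so p = -11/2. Opens down.

(-1, 5)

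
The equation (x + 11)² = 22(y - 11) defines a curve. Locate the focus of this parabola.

Vertex (-11, 11); 4p = 22 so p = 11/2. Opens up.
Focus is p units from the vertex along the axis: (h, k + p).

(-11, 33/2)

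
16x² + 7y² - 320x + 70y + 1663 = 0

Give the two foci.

Group: 16(x² - 20x) + 7(y² + 10y) = -1663
16(x - 10)² + 7(y + 5)² = -1663 + 1600 + 175 = 112
Dividing both sides by 112: (x - 10)²/7 + (y + 5)²/16 = 1
Ellipse, center (10, -5), major axis vertical; a² = 16, b² = 7.
c² = a² - b² = 16 - 7 = 9, so c = 3.
Foci lie on the vertical axis through the center: (h, k ± c).

(10, -8) and (10, -2)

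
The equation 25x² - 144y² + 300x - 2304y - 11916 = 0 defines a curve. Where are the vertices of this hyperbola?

Group the x- and y-terms: 25(x² + 12x) -144(y² + 16y) = 11916
Complete the square in x and y: 25(x + 6)² -144(y + 8)² = 11916 + 900 - 9216 = 3600
Divide through by 3600 to get (x + 6)²/144 - (y + 8)²/25 = 1.
Hyperbola, center (-6, -8), transverse axis horizontal; a² = 144, b² = 25.
a = 12. Vertices at (h ± a, k).

(-18, -8) and (6, -8)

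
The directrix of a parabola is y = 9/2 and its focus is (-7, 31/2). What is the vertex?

The vertex is the midpoint between the focus and the directrix along the axis of symmetry.
Axis is vertical (directrix is horizontal). Vertex y-coordinate = (31/2 + 9/2)/2 = 10; x-coordinate = -7.

(-7, 10)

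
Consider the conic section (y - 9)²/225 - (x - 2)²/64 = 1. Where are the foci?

(2, -8) and (2, 26)

Center (2, 9). The positive term is the y-term, so the transverse axis is vertical; a² = 225, b² = 64.
c² = a² + b² = 225 + 64 = 289, so c = 17.
Foci lie on the vertical axis through the center: (h, k ± c).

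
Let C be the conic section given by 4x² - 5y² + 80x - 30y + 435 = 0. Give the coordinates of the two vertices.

(-10, -7) and (-10, 1)

Group: 4(x² + 20x) -5(y² + 6y) = -435
Completing the square gives 4(x + 10)² -5(y + 3)² = -435 + 400 - 45 = -80.
Divide by -80: (y + 3)²/16 - (x + 10)²/20 = 1
Hyperbola, center (-10, -3), transverse axis vertical; a² = 16, b² = 20.
a = 4. Vertices at (h, k ± a).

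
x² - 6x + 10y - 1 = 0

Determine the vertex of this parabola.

Only x is squared. Complete the square in x: (x - 3)² = -10(y - 1).
Vertex (3, 1); 4p = -10 so p = -5/2. Opens down.

(3, 1)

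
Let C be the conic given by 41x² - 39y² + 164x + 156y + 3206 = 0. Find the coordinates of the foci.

41(x² + 4x) -39(y² - 4y) = -3206
Complete the square: 41(x + 2)² -39(y - 2)² = -3206 + 164 - 156 = -3198
Divide by -3198: (y - 2)²/82 - (x + 2)²/78 = 1
Hyperbola, center (-2, 2), transverse axis vertical; a² = 82, b² = 78.
c² = a² + b² = 82 + 78 = 160, so c = 4√10.
Foci lie on the vertical axis through the center: (h, k ± c).

(-2, 2 - 4√10) and (-2, 2 + 4√10)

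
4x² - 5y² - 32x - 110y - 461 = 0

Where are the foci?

Rearranging, 4(x² - 8x) -5(y² + 22y) = 461.
Complete the square in x and y: 4(x - 4)² -5(y + 11)² = 461 + 64 - 605 = -80
Divide by -80: (y + 11)²/16 - (x - 4)²/20 = 1
Hyperbola, center (4, -11), transverse axis vertical; a² = 16, b² = 20.
c² = a² + b² = 16 + 20 = 36, so c = 6.
Foci lie on the vertical axis through the center: (h, k ± c).

(4, -17) and (4, -5)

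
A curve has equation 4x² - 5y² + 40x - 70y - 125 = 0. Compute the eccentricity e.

4(x² + 10x) -5(y² + 14y) = 125
Completing the square gives 4(x + 5)² -5(y + 7)² = 125 + 100 - 245 = -20.
Divide through by -20 to get (y + 7)²/4 - (x + 5)²/5 = 1.
Hyperbola, center (-5, -7), transverse axis vertical; a² = 4, b² = 5.
c² = a² + b² = 9, so c = 3.
e = c/a = 3/2.

e = 3/2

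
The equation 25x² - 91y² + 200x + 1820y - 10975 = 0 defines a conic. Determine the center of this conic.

(-4, 10)

Collect terms: 25(x² + 8x) -91(y² - 20y) = 10975
Complete the square: 25(x + 4)² -91(y - 10)² = 10975 + 400 - 9100 = 2275
Divide by 2275: (x + 4)²/91 - (y - 10)²/25 = 1
Hyperbola with center (-4, 10).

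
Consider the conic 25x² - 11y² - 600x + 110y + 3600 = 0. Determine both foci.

(12, -1) and (12, 11)

Group: 25(x² - 24x) -11(y² - 10y) = -3600
Complete the square: 25(x - 12)² -11(y - 5)² = -3600 + 3600 - 275 = -275
Divide by -275: (y - 5)²/25 - (x - 12)²/11 = 1
Hyperbola, center (12, 5), transverse axis vertical; a² = 25, b² = 11.
c² = a² + b² = 25 + 11 = 36, so c = 6.
Foci lie on the vertical axis through the center: (h, k ± c).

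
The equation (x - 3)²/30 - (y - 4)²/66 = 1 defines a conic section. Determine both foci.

(3 - 4√6, 4) and (3 + 4√6, 4)

Center (3, 4). The positive term is the x-term, so the transverse axis is horizontal; a² = 30, b² = 66.
c² = a² + b² = 30 + 66 = 96, so c = 4√6.
Foci lie on the horizontal axis through the center: (h ± c, k).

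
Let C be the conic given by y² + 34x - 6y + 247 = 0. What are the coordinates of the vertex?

(-7, 3)

Only y is squared. Complete the square in y: (y - 3)² = -34(x + 7).
Vertex (-7, 3); 4p = -34 so p = -17/2. Opens left.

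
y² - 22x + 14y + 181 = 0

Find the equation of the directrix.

x = 1/2

Only y is squared. Complete the square in y: (y + 7)² = 22(x - 6).
Vertex (6, -7); 4p = 22 so p = 11/2. Opens right.
Directrix is the vertical line x = h − p = 6 − (11/2) = 1/2.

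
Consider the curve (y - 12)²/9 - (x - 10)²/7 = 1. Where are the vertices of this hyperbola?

Center (10, 12). The positive term is the y-term, so the transverse axis is vertical; a² = 9, b² = 7.
a = 3. Vertices at (h, k ± a).

(10, 9) and (10, 15)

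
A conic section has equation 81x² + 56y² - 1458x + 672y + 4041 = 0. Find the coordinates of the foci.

Rearranging, 81(x² - 18x) + 56(y² + 12y) = -4041.
Complete the square in x and y: 81(x - 9)² + 56(y + 6)² = -4041 + 6561 + 2016 = 4536
Dividing both sides by 4536: (x - 9)²/56 + (y + 6)²/81 = 1
Ellipse, center (9, -6), major axis vertical; a² = 81, b² = 56.
c² = a² - b² = 81 - 56 = 25, so c = 5.
Foci lie on the vertical axis through the center: (h, k ± c).

(9, -11) and (9, -1)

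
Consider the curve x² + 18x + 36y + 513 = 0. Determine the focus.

Only x is squared. Complete the square in x: (x + 9)² = -36(y + 12).
Vertex (-9, -12); 4p = -36 so p = -9. Opens down.
Focus is p units from the vertex along the axis: (h, k + p).

(-9, -21)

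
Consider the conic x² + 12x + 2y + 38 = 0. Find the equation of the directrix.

Only x is squared. Complete the square in x: (x + 6)² = -2(y + 1).
Vertex (-6, -1); 4p = -2 so p = -1/2. Opens down.
Directrix is the horizontal line y = k − p = -1 − (-1/2) = -1/2.

y = -1/2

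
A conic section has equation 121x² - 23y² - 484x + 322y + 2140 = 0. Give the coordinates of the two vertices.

(2, -4) and (2, 18)

Collect terms: 121(x² - 4x) -23(y² - 14y) = -2140
Complete the square: 121(x - 2)² -23(y - 7)² = -2140 + 484 - 1127 = -2783
Dividing both sides by -2783: (y - 7)²/121 - (x - 2)²/23 = 1
Hyperbola, center (2, 7), transverse axis vertical; a² = 121, b² = 23.
a = 11. Vertices at (h, k ± a).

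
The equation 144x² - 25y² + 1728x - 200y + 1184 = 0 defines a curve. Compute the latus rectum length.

288/5

Rearranging, 144(x² + 12x) -25(y² + 8y) = -1184.
Complete the square: 144(x + 6)² -25(y + 4)² = -1184 + 5184 - 400 = 3600
Divide through by 3600 to get (x + 6)²/25 - (y + 4)²/144 = 1.
Hyperbola, center (-6, -4), transverse axis horizontal; a² = 25, b² = 144.
Latus rectum length = 2b²/a = 2·144/5 = 288/5.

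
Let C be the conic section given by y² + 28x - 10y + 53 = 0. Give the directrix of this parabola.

x = 6

Only y is squared. Complete the square in y: (y - 5)² = -28(x + 1).
Vertex (-1, 5); 4p = -28 so p = -7. Opens left.
Directrix is the vertical line x = h − p = -1 − (-7) = 6.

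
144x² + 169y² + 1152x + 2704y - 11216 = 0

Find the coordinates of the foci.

Group: 144(x² + 8x) + 169(y² + 16y) = 11216
Completing the square gives 144(x + 4)² + 169(y + 8)² = 11216 + 2304 + 10816 = 24336.
Divide through by 24336 to get (x + 4)²/169 + (y + 8)²/144 = 1.
Ellipse, center (-4, -8), major axis horizontal; a² = 169, b² = 144.
c² = a² - b² = 169 - 144 = 25, so c = 5.
Foci lie on the horizontal axis through the center: (h ± c, k).

(-9, -8) and (1, -8)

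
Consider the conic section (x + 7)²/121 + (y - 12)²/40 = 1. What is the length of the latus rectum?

Center (-7, 12). The larger denominator 121 sits under the x-term, so the major axis is horizontal; a² = 121, b² = 40.
Latus rectum length = 2b²/a = 2·40/11 = 80/11.

80/11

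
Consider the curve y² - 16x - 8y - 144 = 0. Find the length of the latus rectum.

16

Only y is squared. Complete the square in y: (y - 4)² = 16(x + 10).
Vertex (-10, 4); 4p = 16 so p = 4. Opens right.
Latus rectum length = |4p| = 16.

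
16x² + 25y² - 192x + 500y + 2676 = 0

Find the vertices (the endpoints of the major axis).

(1, -10) and (11, -10)

16(x² - 12x) + 25(y² + 20y) = -2676
Completing the square gives 16(x - 6)² + 25(y + 10)² = -2676 + 576 + 2500 = 400.
Divide by 400: (x - 6)²/25 + (y + 10)²/16 = 1
Ellipse, center (6, -10), major axis horizontal; a² = 25, b² = 16.
a = 5. Vertices at (h ± a, k).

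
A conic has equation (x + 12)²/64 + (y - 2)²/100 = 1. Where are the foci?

Center (-12, 2). The larger denominator 100 sits under the y-term, so the major axis is vertical; a² = 100, b² = 64.
c² = a² - b² = 100 - 64 = 36, so c = 6.
Foci lie on the vertical axis through the center: (h, k ± c).

(-12, -4) and (-12, 8)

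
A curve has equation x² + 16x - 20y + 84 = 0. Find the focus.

(-8, 6)

Only x is squared. Complete the square in x: (x + 8)² = 20(y - 1).
Vertex (-8, 1); 4p = 20 so p = 5. Opens up.
Focus is p units from the vertex along the axis: (h, k + p).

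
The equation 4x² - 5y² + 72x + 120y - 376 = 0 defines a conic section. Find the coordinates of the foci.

4(x² + 18x) -5(y² - 24y) = 376
Completing the square gives 4(x + 9)² -5(y - 12)² = 376 + 324 - 720 = -20.
Divide through by -20 to get (y - 12)²/4 - (x + 9)²/5 = 1.
Hyperbola, center (-9, 12), transverse axis vertical; a² = 4, b² = 5.
c² = a² + b² = 4 + 5 = 9, so c = 3.
Foci lie on the vertical axis through the center: (h, k ± c).

(-9, 9) and (-9, 15)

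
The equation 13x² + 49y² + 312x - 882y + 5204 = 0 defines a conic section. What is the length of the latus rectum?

Group: 13(x² + 24x) + 49(y² - 18y) = -5204
Complete the square in x and y: 13(x + 12)² + 49(y - 9)² = -5204 + 1872 + 3969 = 637
Dividing both sides by 637: (x + 12)²/49 + (y - 9)²/13 = 1
Ellipse, center (-12, 9), major axis horizontal; a² = 49, b² = 13.
Latus rectum length = 2b²/a = 2·13/7 = 26/7.

26/7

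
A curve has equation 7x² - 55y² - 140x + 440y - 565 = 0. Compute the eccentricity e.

Rearranging, 7(x² - 20x) -55(y² - 8y) = 565.
Completing the square gives 7(x - 10)² -55(y - 4)² = 565 + 700 - 880 = 385.
Divide through by 385 to get (x - 10)²/55 - (y - 4)²/7 = 1.
Hyperbola, center (10, 4), transverse axis horizontal; a² = 55, b² = 7.
c² = a² + b² = 62, so c = √62.
e = c/a = √62/√55 = √3410/55.

e = √3410/55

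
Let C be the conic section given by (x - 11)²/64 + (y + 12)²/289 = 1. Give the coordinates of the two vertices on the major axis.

Center (11, -12). The larger denominator 289 sits under the y-term, so the major axis is vertical; a² = 289, b² = 64.
a = 17. Vertices at (h, k ± a).

(11, -29) and (11, 5)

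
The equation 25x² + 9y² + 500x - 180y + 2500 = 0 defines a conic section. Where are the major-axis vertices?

Group: 25(x² + 20x) + 9(y² - 20y) = -2500
Complete the square in x and y: 25(x + 10)² + 9(y - 10)² = -2500 + 2500 + 900 = 900
Dividing both sides by 900: (x + 10)²/36 + (y - 10)²/100 = 1
Ellipse, center (-10, 10), major axis vertical; a² = 100, b² = 36.
a = 10. Vertices at (h, k ± a).

(-10, 0) and (-10, 20)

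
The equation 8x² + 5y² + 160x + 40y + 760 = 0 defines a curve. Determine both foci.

Rearranging, 8(x² + 20x) + 5(y² + 8y) = -760.
Complete the square: 8(x + 10)² + 5(y + 4)² = -760 + 800 + 80 = 120
Divide by 120: (x + 10)²/15 + (y + 4)²/24 = 1
Ellipse, center (-10, -4), major axis vertical; a² = 24, b² = 15.
c² = a² - b² = 24 - 15 = 9, so c = 3.
Foci lie on the vertical axis through the center: (h, k ± c).

(-10, -7) and (-10, -1)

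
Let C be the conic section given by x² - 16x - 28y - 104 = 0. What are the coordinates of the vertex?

(8, -6)

Only x is squared. Complete the square in x: (x - 8)² = 28(y + 6).
Vertex (8, -6); 4p = 28 so p = 7. Opens up.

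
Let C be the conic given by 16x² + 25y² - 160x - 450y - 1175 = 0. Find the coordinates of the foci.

Collect terms: 16(x² - 10x) + 25(y² - 18y) = 1175
Completing the square gives 16(x - 5)² + 25(y - 9)² = 1175 + 400 + 2025 = 3600.
Dividing both sides by 3600: (x - 5)²/225 + (y - 9)²/144 = 1
Ellipse, center (5, 9), major axis horizontal; a² = 225, b² = 144.
c² = a² - b² = 225 - 144 = 81, so c = 9.
Foci lie on the horizontal axis through the center: (h ± c, k).

(-4, 9) and (14, 9)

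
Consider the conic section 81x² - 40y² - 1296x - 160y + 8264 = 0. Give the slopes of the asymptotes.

Group the x- and y-terms: 81(x² - 16x) -40(y² + 4y) = -8264
Complete the square: 81(x - 8)² -40(y + 2)² = -8264 + 5184 - 160 = -3240
Dividing both sides by -3240: (y + 2)²/81 - (x - 8)²/40 = 1
Hyperbola, center (8, -2), transverse axis vertical; a² = 81, b² = 40.
For a vertical hyperbola the asymptotes have slope ±a/b.
Here that is ±9/2√10 = ±9√10/20.

9√10/20 and -9√10/20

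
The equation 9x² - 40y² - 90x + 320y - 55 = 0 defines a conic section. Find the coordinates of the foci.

Group the x- and y-terms: 9(x² - 10x) -40(y² - 8y) = 55
Completing the square gives 9(x - 5)² -40(y - 4)² = 55 + 225 - 640 = -360.
Divide by -360: (y - 4)²/9 - (x - 5)²/40 = 1
Hyperbola, center (5, 4), transverse axis vertical; a² = 9, b² = 40.
c² = a² + b² = 9 + 40 = 49, so c = 7.
Foci lie on the vertical axis through the center: (h, k ± c).

(5, -3) and (5, 11)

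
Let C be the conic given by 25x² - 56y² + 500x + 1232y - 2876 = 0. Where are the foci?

(-10, 2) and (-10, 20)

Group the x- and y-terms: 25(x² + 20x) -56(y² - 22y) = 2876
Completing the square gives 25(x + 10)² -56(y - 11)² = 2876 + 2500 - 6776 = -1400.
Dividing both sides by -1400: (y - 11)²/25 - (x + 10)²/56 = 1
Hyperbola, center (-10, 11), transverse axis vertical; a² = 25, b² = 56.
c² = a² + b² = 25 + 56 = 81, so c = 9.
Foci lie on the vertical axis through the center: (h, k ± c).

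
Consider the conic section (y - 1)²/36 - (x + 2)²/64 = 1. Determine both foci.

Center (-2, 1). The positive term is the y-term, so the transverse axis is vertical; a² = 36, b² = 64.
c² = a² + b² = 36 + 64 = 100, so c = 10.
Foci lie on the vertical axis through the center: (h, k ± c).

(-2, -9) and (-2, 11)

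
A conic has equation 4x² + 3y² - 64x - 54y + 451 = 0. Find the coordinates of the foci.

(8, 7) and (8, 11)

Rearranging, 4(x² - 16x) + 3(y² - 18y) = -451.
4(x - 8)² + 3(y - 9)² = -451 + 256 + 243 = 48
Divide by 48: (x - 8)²/12 + (y - 9)²/16 = 1
Ellipse, center (8, 9), major axis vertical; a² = 16, b² = 12.
c² = a² - b² = 16 - 12 = 4, so c = 2.
Foci lie on the vertical axis through the center: (h, k ± c).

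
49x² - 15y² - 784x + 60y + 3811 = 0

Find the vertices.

Group: 49(x² - 16x) -15(y² - 4y) = -3811
Completing the square gives 49(x - 8)² -15(y - 2)² = -3811 + 3136 - 60 = -735.
Dividing both sides by -735: (y - 2)²/49 - (x - 8)²/15 = 1
Hyperbola, center (8, 2), transverse axis vertical; a² = 49, b² = 15.
a = 7. Vertices at (h, k ± a).

(8, -5) and (8, 9)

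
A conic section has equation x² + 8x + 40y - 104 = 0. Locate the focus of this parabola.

Only x is squared. Complete the square in x: (x + 4)² = -40(y - 3).
Vertex (-4, 3); 4p = -40 so p = -10. Opens down.
Focus is p units from the vertex along the axis: (h, k + p).

(-4, -7)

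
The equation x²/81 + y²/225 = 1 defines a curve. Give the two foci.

Center (0, 0). The larger denominator 225 sits under the y-term, so the major axis is vertical; a² = 225, b² = 81.
c² = a² - b² = 225 - 81 = 144, so c = 12.
Foci lie on the vertical axis through the center: (h, k ± c).

(0, -12) and (0, 12)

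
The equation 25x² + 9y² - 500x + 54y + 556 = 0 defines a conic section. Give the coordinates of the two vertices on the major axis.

(10, -18) and (10, 12)

Group the x- and y-terms: 25(x² - 20x) + 9(y² + 6y) = -556
25(x - 10)² + 9(y + 3)² = -556 + 2500 + 81 = 2025
Dividing both sides by 2025: (x - 10)²/81 + (y + 3)²/225 = 1
Ellipse, center (10, -3), major axis vertical; a² = 225, b² = 81.
a = 15. Vertices at (h, k ± a).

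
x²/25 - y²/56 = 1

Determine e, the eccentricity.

e = 9/5

Center (0, 0). The positive term is the x-term, so the transverse axis is horizontal; a² = 25, b² = 56.
c² = a² + b² = 81, so c = 9.
e = c/a = 9/5.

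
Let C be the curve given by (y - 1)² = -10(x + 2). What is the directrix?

x = 1/2

Vertex (-2, 1); 4p = -10 so p = -5/2. Opens left.
Directrix is the vertical line x = h − p = -2 − (-5/2) = 1/2.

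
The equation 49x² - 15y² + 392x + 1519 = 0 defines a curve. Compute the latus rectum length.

Group the x- and y-terms: 49(x² + 8x) -15y² = -1519
Complete the square in x and y: 49(x + 4)² -15y² = -1519 + 784 + 0 = -735
Divide by -735: y²/49 - (x + 4)²/15 = 1
Hyperbola, center (-4, 0), transverse axis vertical; a² = 49, b² = 15.
Latus rectum length = 2b²/a = 2·15/7 = 30/7.

30/7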